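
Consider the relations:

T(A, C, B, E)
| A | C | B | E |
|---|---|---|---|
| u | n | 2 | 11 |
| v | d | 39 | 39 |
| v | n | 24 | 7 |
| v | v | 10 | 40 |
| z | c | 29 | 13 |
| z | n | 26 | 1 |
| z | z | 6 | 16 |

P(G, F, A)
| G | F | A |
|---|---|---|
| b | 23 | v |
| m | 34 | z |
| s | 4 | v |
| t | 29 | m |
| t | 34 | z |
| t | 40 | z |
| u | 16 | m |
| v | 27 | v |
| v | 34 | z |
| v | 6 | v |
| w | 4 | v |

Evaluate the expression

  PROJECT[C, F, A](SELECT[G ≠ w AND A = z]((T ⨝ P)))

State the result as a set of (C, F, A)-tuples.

{(c, 34, z), (c, 40, z), (n, 34, z), (n, 40, z), (z, 34, z), (z, 40, z)}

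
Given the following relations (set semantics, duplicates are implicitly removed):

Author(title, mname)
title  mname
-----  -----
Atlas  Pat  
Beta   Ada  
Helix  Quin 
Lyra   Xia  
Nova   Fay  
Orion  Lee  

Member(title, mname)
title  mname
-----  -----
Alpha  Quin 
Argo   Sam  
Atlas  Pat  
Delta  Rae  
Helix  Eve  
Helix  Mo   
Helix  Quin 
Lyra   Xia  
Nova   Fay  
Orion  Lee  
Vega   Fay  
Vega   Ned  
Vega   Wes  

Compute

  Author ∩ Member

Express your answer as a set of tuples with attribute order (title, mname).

{(Atlas, Pat), (Helix, Quin), (Lyra, Xia), (Nova, Fay), (Orion, Lee)}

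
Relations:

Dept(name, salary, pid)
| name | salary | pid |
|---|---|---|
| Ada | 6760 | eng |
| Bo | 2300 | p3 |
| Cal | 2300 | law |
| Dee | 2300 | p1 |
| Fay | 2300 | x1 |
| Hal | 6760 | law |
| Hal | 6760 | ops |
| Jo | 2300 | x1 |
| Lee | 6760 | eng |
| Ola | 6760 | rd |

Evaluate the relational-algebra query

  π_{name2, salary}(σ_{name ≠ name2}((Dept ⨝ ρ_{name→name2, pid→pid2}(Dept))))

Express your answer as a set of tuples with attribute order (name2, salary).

{(Ada, 6760), (Bo, 2300), (Cal, 2300), (Dee, 2300), (Fay, 2300), (Hal, 6760), (Jo, 2300), (Lee, 6760), (Ola, 6760)}

ρ[name→name2, pid→pid2]: schema becomes (name2, salary, pid2); tuples unchanged.
Dept ⋈ ρ_{name→name2, pid→pid2}(Dept) (natural join on salary): {(Ada, 6760, eng, Ada, eng), (Ada, 6760, eng, Hal, law), (Ada, 6760, eng, Hal, ops), (Ada, 6760, eng, Lee, eng), (Ada, 6760, eng, Ola, rd), (Bo, 2300, p3, Bo, p3), (Bo, 2300, p3, Cal, law), (Bo, 2300, p3, Dee, p1), (Bo, 2300, p3, Fay, x1), (Bo, 2300, p3, Jo, x1), (Cal, 2300, law, Bo, p3), (Cal, 2300, law, Cal, law), (Cal, 2300, law, Dee, p1), (Cal, 2300, law, Fay, x1), (Cal, 2300, law, Jo, x1), (Dee, 2300, p1, Bo, p3), (Dee, 2300, p1, Cal, law), (Dee, 2300, p1, Dee, p1), (Dee, 2300, p1, Fay, x1), (Dee, 2300, p1, Jo, x1), (Fay, 2300, x1, Bo, p3), (Fay, 2300, x1, Cal, law), (Fay, 2300, x1, Dee, p1), (Fay, 2300, x1, Fay, x1), (Fay, 2300, x1, Jo, x1), (Hal, 6760, law, Ada, eng), (Hal, 6760, law, Hal, law), (Hal, 6760, law, Hal, ops), (Hal, 6760, law, Lee, eng), (Hal, 6760, law, Ola, rd), (Hal, 6760, ops, Ada, eng), (Hal, 6760, ops, Hal, law), (Hal, 6760, ops, Hal, ops), (Hal, 6760, ops, Lee, eng), (Hal, 6760, ops, Ola, rd), (Jo, 2300, x1, Bo, p3), (Jo, 2300, x1, Cal, law), (Jo, 2300, x1, Dee, p1), (Jo, 2300, x1, Fay, x1), (Jo, 2300, x1, Jo, x1), (Lee, 6760, eng, Ada, eng), (Lee, 6760, eng, Hal, law), (Lee, 6760, eng, Hal, ops), (Lee, 6760, eng, Lee, eng), (Lee, 6760, eng, Ola, rd), (Ola, 6760, rd, Ada, eng), (Ola, 6760, rd, Hal, law), (Ola, 6760, rd, Hal, ops), (Ola, 6760, rd, Lee, eng), (Ola, 6760, rd, Ola, rd)}
Apply σ_{name ≠ name2}; surviving tuples: {(Ada, 6760, eng, Hal, law), (Ada, 6760, eng, Hal, ops), (Ada, 6760, eng, Lee, eng), (Ada, 6760, eng, Ola, rd), (Bo, 2300, p3, Cal, law), (Bo, 2300, p3, Dee, p1), (Bo, 2300, p3, Fay, x1), (Bo, 2300, p3, Jo, x1), (Cal, 2300, law, Bo, p3), (Cal, 2300, law, Dee, p1), (Cal, 2300, law, Fay, x1), (Cal, 2300, law, Jo, x1), (Dee, 2300, p1, Bo, p3), (Dee, 2300, p1, Cal, law), (Dee, 2300, p1, Fay, x1), (Dee, 2300, p1, Jo, x1), (Fay, 2300, x1, Bo, p3), (Fay, 2300, x1, Cal, law), (Fay, 2300, x1, Dee, p1), (Fay, 2300, x1, Jo, x1), (Hal, 6760, law, Ada, eng), (Hal, 6760, law, Lee, eng), (Hal, 6760, law, Ola, rd), (Hal, 6760, ops, Ada, eng), (Hal, 6760, ops, Lee, eng), (Hal, 6760, ops, Ola, rd), (Jo, 2300, x1, Bo, p3), (Jo, 2300, x1, Cal, law), (Jo, 2300, x1, Dee, p1), (Jo, 2300, x1, Fay, x1), (Lee, 6760, eng, Ada, eng), (Lee, 6760, eng, Hal, law), (Lee, 6760, eng, Hal, ops), (Lee, 6760, eng, Ola, rd), (Ola, 6760, rd, Ada, eng), (Ola, 6760, rd, Hal, law), (Ola, 6760, rd, Hal, ops), (Ola, 6760, rd, Lee, eng)}
π_{name2, salary} gives {(Ada, 6760), (Bo, 2300), (Cal, 2300), (Dee, 2300), (Fay, 2300), (Hal, 6760), (Jo, 2300), (Lee, 6760), (Ola, 6760)} (29 duplicate(s) eliminated).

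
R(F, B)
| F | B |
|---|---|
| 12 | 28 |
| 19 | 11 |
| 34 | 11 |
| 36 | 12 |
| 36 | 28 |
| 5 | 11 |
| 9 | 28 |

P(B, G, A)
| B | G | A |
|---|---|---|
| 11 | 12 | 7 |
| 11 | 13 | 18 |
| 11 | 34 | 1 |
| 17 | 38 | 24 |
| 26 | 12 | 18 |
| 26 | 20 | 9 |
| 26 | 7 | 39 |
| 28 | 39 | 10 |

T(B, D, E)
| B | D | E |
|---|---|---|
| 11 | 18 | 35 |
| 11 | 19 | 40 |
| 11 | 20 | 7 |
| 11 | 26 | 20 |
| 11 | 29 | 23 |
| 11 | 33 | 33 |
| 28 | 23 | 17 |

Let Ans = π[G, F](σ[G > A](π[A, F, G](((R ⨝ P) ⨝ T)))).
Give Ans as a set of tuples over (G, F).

{(12, 19), (12, 34), (12, 5), (34, 19), (34, 34), (34, 5), (39, 12), (39, 36), (39, 9)}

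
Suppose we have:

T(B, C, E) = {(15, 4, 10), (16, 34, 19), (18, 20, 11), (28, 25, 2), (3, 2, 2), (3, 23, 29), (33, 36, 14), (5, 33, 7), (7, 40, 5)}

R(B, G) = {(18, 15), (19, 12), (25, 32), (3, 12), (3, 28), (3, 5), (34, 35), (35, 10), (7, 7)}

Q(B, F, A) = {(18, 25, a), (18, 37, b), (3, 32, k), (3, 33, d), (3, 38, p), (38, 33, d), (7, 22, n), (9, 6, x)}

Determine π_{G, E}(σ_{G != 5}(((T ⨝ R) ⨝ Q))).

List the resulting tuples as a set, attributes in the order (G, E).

T ⋈ R (natural join on B): {(18, 20, 11, 15), (3, 2, 2, 12), (3, 2, 2, 28), (3, 2, 2, 5), (3, 23, 29, 12), (3, 23, 29, 28), (3, 23, 29, 5), (7, 40, 5, 7)}
(T ⨝ R) ⋈ Q (natural join on B): {(18, 20, 11, 15, 25, a), (18, 20, 11, 15, 37, b), (3, 2, 2, 12, 32, k), (3, 2, 2, 12, 33, d), (3, 2, 2, 12, 38, p), (3, 2, 2, 28, 32, k), (3, 2, 2, 28, 33, d), (3, 2, 2, 28, 38, p), (3, 2, 2, 5, 32, k), (3, 2, 2, 5, 33, d), (3, 2, 2, 5, 38, p), (3, 23, 29, 12, 32, k), (3, 23, 29, 12, 33, d), (3, 23, 29, 12, 38, p), (3, 23, 29, 28, 32, k), (3, 23, 29, 28, 33, d), (3, 23, 29, 28, 38, p), (3, 23, 29, 5, 32, k), (3, 23, 29, 5, 33, d), (3, 23, 29, 5, 38, p), (7, 40, 5, 7, 22, n)}
Apply σ_{G != 5}; surviving tuples: {(18, 20, 11, 15, 25, a), (18, 20, 11, 15, 37, b), (3, 2, 2, 12, 32, k), (3, 2, 2, 12, 33, d), (3, 2, 2, 12, 38, p), (3, 2, 2, 28, 32, k), (3, 2, 2, 28, 33, d), (3, 2, 2, 28, 38, p), (3, 23, 29, 12, 32, k), (3, 23, 29, 12, 33, d), (3, 23, 29, 12, 38, p), (3, 23, 29, 28, 32, k), (3, 23, 29, 28, 33, d), (3, 23, 29, 28, 38, p), (7, 40, 5, 7, 22, n)}
Keep only column(s) G, E (9 duplicate(s) eliminated): {(12, 2), (12, 29), (15, 11), (28, 2), (28, 29), (7, 5)}

{(12, 2), (12, 29), (15, 11), (28, 2), (28, 29), (7, 5)}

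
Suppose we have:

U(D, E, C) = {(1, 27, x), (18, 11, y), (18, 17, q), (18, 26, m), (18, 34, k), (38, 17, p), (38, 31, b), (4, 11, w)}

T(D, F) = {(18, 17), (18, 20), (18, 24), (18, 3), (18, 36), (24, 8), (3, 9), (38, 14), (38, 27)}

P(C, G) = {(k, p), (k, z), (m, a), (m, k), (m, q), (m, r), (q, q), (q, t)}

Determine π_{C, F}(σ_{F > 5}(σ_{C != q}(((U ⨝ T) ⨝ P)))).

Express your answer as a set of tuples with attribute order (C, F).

{(k, 17), (k, 20), (k, 24), (k, 36), (m, 17), (m, 20), (m, 24), (m, 36)}

Joining U and T on D yields {(18, 11, y, 17), (18, 11, y, 20), (18, 11, y, 24), (18, 11, y, 3), (18, 11, y, 36), (18, 17, q, 17), (18, 17, q, 20), (18, 17, q, 24), (18, 17, q, 3), (18, 17, q, 36), (18, 26, m, 17), (18, 26, m, 20), (18, 26, m, 24), (18, 26, m, 3), (18, 26, m, 36), (18, 34, k, 17), (18, 34, k, 20), (18, 34, k, 24), (18, 34, k, 3), (18, 34, k, 36), (38, 17, p, 14), (38, 17, p, 27), (38, 31, b, 14), (38, 31, b, 27)}.
Joining (U ⨝ T) and P on C yields {(18, 17, q, 17, q), (18, 17, q, 17, t), (18, 17, q, 20, q), (18, 17, q, 20, t), (18, 17, q, 24, q), (18, 17, q, 24, t), (18, 17, q, 3, q), (18, 17, q, 3, t), (18, 17, q, 36, q), (18, 17, q, 36, t), (18, 26, m, 17, a), (18, 26, m, 17, k), (18, 26, m, 17, q), (18, 26, m, 17, r), (18, 26, m, 20, a), (18, 26, m, 20, k), (18, 26, m, 20, q), (18, 26, m, 20, r), (18, 26, m, 24, a), (18, 26, m, 24, k), (18, 26, m, 24, q), (18, 26, m, 24, r), (18, 26, m, 3, a), (18, 26, m, 3, k), (18, 26, m, 3, q), (18, 26, m, 3, r), (18, 26, m, 36, a), (18, 26, m, 36, k), (18, 26, m, 36, q), (18, 26, m, 36, r), (18, 34, k, 17, p), (18, 34, k, 17, z), (18, 34, k, 20, p), (18, 34, k, 20, z), (18, 34, k, 24, p), (18, 34, k, 24, z), (18, 34, k, 3, p), (18, 34, k, 3, z), (18, 34, k, 36, p), (18, 34, k, 36, z)}.
Filtering on C != q leaves {(18, 26, m, 17, a), (18, 26, m, 17, k), (18, 26, m, 17, q), (18, 26, m, 17, r), (18, 26, m, 20, a), (18, 26, m, 20, k), (18, 26, m, 20, q), (18, 26, m, 20, r), (18, 26, m, 24, a), (18, 26, m, 24, k), (18, 26, m, 24, q), (18, 26, m, 24, r), (18, 26, m, 3, a), (18, 26, m, 3, k), (18, 26, m, 3, q), (18, 26, m, 3, r), (18, 26, m, 36, a), (18, 26, m, 36, k), (18, 26, m, 36, q), (18, 26, m, 36, r), (18, 34, k, 17, p), (18, 34, k, 17, z), (18, 34, k, 20, p), (18, 34, k, 20, z), (18, 34, k, 24, p), (18, 34, k, 24, z), (18, 34, k, 3, p), (18, 34, k, 3, z), (18, 34, k, 36, p), (18, 34, k, 36, z)}.
Filtering on F > 5 leaves {(18, 26, m, 17, a), (18, 26, m, 17, k), (18, 26, m, 17, q), (18, 26, m, 17, r), (18, 26, m, 20, a), (18, 26, m, 20, k), (18, 26, m, 20, q), (18, 26, m, 20, r), (18, 26, m, 24, a), (18, 26, m, 24, k), (18, 26, m, 24, q), (18, 26, m, 24, r), (18, 26, m, 36, a), (18, 26, m, 36, k), (18, 26, m, 36, q), (18, 26, m, 36, r), (18, 34, k, 17, p), (18, 34, k, 17, z), (18, 34, k, 20, p), (18, 34, k, 20, z), (18, 34, k, 24, p), (18, 34, k, 24, z), (18, 34, k, 36, p), (18, 34, k, 36, z)}.
Keep only column(s) C, F (16 duplicate(s) eliminated): {(k, 17), (k, 20), (k, 24), (k, 36), (m, 17), (m, 20), (m, 24), (m, 36)}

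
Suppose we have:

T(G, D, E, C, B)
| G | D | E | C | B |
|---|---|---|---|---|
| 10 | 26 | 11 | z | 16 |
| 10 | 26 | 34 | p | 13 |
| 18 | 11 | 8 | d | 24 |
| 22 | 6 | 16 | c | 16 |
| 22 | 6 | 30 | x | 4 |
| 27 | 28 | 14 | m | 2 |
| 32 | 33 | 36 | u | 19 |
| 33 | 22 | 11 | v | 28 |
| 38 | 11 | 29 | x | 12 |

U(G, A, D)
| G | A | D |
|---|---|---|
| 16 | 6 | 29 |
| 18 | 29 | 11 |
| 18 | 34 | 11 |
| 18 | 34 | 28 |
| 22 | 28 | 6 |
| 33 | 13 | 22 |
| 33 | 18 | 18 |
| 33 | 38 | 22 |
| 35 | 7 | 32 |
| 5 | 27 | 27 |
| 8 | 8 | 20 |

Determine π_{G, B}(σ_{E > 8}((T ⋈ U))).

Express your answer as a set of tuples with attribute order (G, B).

Natural join on G, D: {(18, 11, 8, d, 24, 29), (18, 11, 8, d, 24, 34), (22, 6, 16, c, 16, 28), (22, 6, 30, x, 4, 28), (33, 22, 11, v, 28, 13), (33, 22, 11, v, 28, 38)}
Filtering on E > 8 leaves {(22, 6, 16, c, 16, 28), (22, 6, 30, x, 4, 28), (33, 22, 11, v, 28, 13), (33, 22, 11, v, 28, 38)}.
π_{G, B} gives {(22, 16), (22, 4), (33, 28)} (1 duplicate(s) eliminated).

{(22, 16), (22, 4), (33, 28)}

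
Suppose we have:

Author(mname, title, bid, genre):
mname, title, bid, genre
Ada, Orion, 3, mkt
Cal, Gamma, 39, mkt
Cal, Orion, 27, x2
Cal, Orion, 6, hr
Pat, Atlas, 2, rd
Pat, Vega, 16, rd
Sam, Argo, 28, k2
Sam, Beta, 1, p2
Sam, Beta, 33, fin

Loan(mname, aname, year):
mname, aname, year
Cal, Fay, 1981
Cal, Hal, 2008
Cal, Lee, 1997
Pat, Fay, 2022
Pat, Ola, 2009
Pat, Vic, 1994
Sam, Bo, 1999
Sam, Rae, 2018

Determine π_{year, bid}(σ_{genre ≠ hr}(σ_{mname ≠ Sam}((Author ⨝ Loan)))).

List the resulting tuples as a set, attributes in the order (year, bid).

Natural join on mname: {(Cal, Gamma, 39, mkt, Fay, 1981), (Cal, Gamma, 39, mkt, Hal, 2008), (Cal, Gamma, 39, mkt, Lee, 1997), (Cal, Orion, 27, x2, Fay, 1981), (Cal, Orion, 27, x2, Hal, 2008), (Cal, Orion, 27, x2, Lee, 1997), (Cal, Orion, 6, hr, Fay, 1981), (Cal, Orion, 6, hr, Hal, 2008), (Cal, Orion, 6, hr, Lee, 1997), (Pat, Atlas, 2, rd, Fay, 2022), (Pat, Atlas, 2, rd, Ola, 2009), (Pat, Atlas, 2, rd, Vic, 1994), (Pat, Vega, 16, rd, Fay, 2022), (Pat, Vega, 16, rd, Ola, 2009), (Pat, Vega, 16, rd, Vic, 1994), (Sam, Argo, 28, k2, Bo, 1999), (Sam, Argo, 28, k2, Rae, 2018), (Sam, Beta, 1, p2, Bo, 1999), (Sam, Beta, 1, p2, Rae, 2018), (Sam, Beta, 33, fin, Bo, 1999), (Sam, Beta, 33, fin, Rae, 2018)}
Selection mname ≠ Sam: {(Cal, Gamma, 39, mkt, Fay, 1981), (Cal, Gamma, 39, mkt, Hal, 2008), (Cal, Gamma, 39, mkt, Lee, 1997), (Cal, Orion, 27, x2, Fay, 1981), (Cal, Orion, 27, x2, Hal, 2008), (Cal, Orion, 27, x2, Lee, 1997), (Cal, Orion, 6, hr, Fay, 1981), (Cal, Orion, 6, hr, Hal, 2008), (Cal, Orion, 6, hr, Lee, 1997), (Pat, Atlas, 2, rd, Fay, 2022), (Pat, Atlas, 2, rd, Ola, 2009), (Pat, Atlas, 2, rd, Vic, 1994), (Pat, Vega, 16, rd, Fay, 2022), (Pat, Vega, 16, rd, Ola, 2009), (Pat, Vega, 16, rd, Vic, 1994)}
Selection genre ≠ hr: {(Cal, Gamma, 39, mkt, Fay, 1981), (Cal, Gamma, 39, mkt, Hal, 2008), (Cal, Gamma, 39, mkt, Lee, 1997), (Cal, Orion, 27, x2, Fay, 1981), (Cal, Orion, 27, x2, Hal, 2008), (Cal, Orion, 27, x2, Lee, 1997), (Pat, Atlas, 2, rd, Fay, 2022), (Pat, Atlas, 2, rd, Ola, 2009), (Pat, Atlas, 2, rd, Vic, 1994), (Pat, Vega, 16, rd, Fay, 2022), (Pat, Vega, 16, rd, Ola, 2009), (Pat, Vega, 16, rd, Vic, 1994)}
Keep only column(s) year, bid: {(1981, 27), (1981, 39), (1994, 16), (1994, 2), (1997, 27), (1997, 39), (2008, 27), (2008, 39), (2009, 16), (2009, 2), (2022, 16), (2022, 2)}

{(1981, 27), (1981, 39), (1994, 16), (1994, 2), (1997, 27), (1997, 39), (2008, 27), (2008, 39), (2009, 16), (2009, 2), (2022, 16), (2022, 2)}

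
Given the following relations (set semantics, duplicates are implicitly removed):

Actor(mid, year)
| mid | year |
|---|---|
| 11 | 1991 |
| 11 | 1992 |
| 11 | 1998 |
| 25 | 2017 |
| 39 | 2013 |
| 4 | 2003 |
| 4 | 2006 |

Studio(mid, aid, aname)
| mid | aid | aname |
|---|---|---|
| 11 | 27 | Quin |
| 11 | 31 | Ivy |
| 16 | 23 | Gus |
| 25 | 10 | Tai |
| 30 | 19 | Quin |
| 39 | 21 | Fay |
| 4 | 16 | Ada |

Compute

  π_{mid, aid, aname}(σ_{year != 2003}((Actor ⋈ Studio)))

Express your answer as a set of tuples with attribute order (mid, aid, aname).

{(11, 27, Quin), (11, 31, Ivy), (25, 10, Tai), (39, 21, Fay), (4, 16, Ada)}

Joining Actor and Studio on mid yields {(11, 1991, 27, Quin), (11, 1991, 31, Ivy), (11, 1992, 27, Quin), (11, 1992, 31, Ivy), (11, 1998, 27, Quin), (11, 1998, 31, Ivy), (25, 2017, 10, Tai), (39, 2013, 21, Fay), (4, 2003, 16, Ada), (4, 2006, 16, Ada)}.
Apply σ_{year != 2003}; surviving tuples: {(11, 1991, 27, Quin), (11, 1991, 31, Ivy), (11, 1992, 27, Quin), (11, 1992, 31, Ivy), (11, 1998, 27, Quin), (11, 1998, 31, Ivy), (25, 2017, 10, Tai), (39, 2013, 21, Fay), (4, 2006, 16, Ada)}
π_{mid, aid, aname} gives {(11, 27, Quin), (11, 31, Ivy), (25, 10, Tai), (39, 21, Fay), (4, 16, Ada)} (4 duplicate(s) eliminated).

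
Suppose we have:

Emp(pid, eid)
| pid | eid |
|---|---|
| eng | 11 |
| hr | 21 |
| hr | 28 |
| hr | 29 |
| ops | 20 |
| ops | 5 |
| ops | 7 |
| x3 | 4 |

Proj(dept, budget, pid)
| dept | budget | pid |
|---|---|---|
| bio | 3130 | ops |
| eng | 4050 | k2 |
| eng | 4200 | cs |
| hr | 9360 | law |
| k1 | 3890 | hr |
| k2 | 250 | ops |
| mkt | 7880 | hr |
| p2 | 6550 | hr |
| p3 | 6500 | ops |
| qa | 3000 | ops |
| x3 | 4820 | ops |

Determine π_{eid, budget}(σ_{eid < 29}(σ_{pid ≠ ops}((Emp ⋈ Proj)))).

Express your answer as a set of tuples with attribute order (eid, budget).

{(21, 3890), (21, 6550), (21, 7880), (28, 3890), (28, 6550), (28, 7880)}

Emp ⋈ Proj (natural join on pid): {(hr, 21, k1, 3890), (hr, 21, mkt, 7880), (hr, 21, p2, 6550), (hr, 28, k1, 3890), (hr, 28, mkt, 7880), (hr, 28, p2, 6550), (hr, 29, k1, 3890), (hr, 29, mkt, 7880), (hr, 29, p2, 6550), (ops, 20, bio, 3130), (ops, 20, k2, 250), (ops, 20, p3, 6500), (ops, 20, qa, 3000), (ops, 20, x3, 4820), (ops, 5, bio, 3130), (ops, 5, k2, 250), (ops, 5, p3, 6500), (ops, 5, qa, 3000), (ops, 5, x3, 4820), (ops, 7, bio, 3130), (ops, 7, k2, 250), (ops, 7, p3, 6500), (ops, 7, qa, 3000), (ops, 7, x3, 4820)}
Apply σ_{pid ≠ ops}; surviving tuples: {(hr, 21, k1, 3890), (hr, 21, mkt, 7880), (hr, 21, p2, 6550), (hr, 28, k1, 3890), (hr, 28, mkt, 7880), (hr, 28, p2, 6550), (hr, 29, k1, 3890), (hr, 29, mkt, 7880), (hr, 29, p2, 6550)}
Apply σ_{eid < 29}; surviving tuples: {(hr, 21, k1, 3890), (hr, 21, mkt, 7880), (hr, 21, p2, 6550), (hr, 28, k1, 3890), (hr, 28, mkt, 7880), (hr, 28, p2, 6550)}
Keep only column(s) eid, budget: {(21, 3890), (21, 6550), (21, 7880), (28, 3890), (28, 6550), (28, 7880)}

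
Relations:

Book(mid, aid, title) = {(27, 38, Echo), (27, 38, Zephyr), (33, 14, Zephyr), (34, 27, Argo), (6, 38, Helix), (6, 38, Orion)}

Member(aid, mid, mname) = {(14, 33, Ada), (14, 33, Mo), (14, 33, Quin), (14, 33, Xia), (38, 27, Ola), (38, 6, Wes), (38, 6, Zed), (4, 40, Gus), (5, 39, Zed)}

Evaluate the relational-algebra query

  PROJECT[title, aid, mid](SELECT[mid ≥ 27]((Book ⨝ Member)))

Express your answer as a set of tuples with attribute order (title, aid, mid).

{(Echo, 38, 27), (Zephyr, 14, 33), (Zephyr, 38, 27)}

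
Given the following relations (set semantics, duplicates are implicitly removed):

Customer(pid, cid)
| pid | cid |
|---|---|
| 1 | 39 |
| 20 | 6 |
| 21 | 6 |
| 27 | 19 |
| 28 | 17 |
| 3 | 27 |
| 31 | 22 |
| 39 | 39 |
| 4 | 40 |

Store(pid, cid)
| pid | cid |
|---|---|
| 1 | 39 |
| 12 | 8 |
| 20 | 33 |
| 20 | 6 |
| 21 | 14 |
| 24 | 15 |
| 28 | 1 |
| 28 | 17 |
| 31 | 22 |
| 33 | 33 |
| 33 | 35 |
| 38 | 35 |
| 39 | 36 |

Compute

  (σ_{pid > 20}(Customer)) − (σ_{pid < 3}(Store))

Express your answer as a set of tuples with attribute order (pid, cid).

σ[pid > 20]: keep tuples satisfying pid > 20 → {(21, 6), (27, 19), (28, 17), (31, 22), (39, 39)}
σ[pid < 3]: keep tuples satisfying pid < 3 → {(1, 39)}
Set difference of the two operands is {(21, 6), (27, 19), (28, 17), (31, 22), (39, 39)}.

{(21, 6), (27, 19), (28, 17), (31, 22), (39, 39)}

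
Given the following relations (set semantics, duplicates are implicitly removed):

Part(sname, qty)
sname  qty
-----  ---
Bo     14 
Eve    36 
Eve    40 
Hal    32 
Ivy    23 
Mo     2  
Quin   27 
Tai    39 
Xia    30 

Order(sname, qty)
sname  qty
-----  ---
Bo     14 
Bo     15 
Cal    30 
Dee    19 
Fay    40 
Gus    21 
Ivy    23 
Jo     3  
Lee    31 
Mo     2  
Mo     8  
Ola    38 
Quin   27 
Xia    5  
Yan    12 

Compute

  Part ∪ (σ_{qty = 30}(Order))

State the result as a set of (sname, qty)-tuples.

Selection qty = 30: {(Cal, 30)}
Union: {(Bo, 14), (Eve, 36), (Eve, 40), (Hal, 32), (Ivy, 23), (Mo, 2), (Quin, 27), (Tai, 39), (Xia, 30)} with {(Cal, 30)} → {(Bo, 14), (Cal, 30), (Eve, 36), (Eve, 40), (Hal, 32), (Ivy, 23), (Mo, 2), (Quin, 27), (Tai, 39), (Xia, 30)}

{(Bo, 14), (Cal, 30), (Eve, 36), (Eve, 40), (Hal, 32), (Ivy, 23), (Mo, 2), (Quin, 27), (Tai, 39), (Xia, 30)}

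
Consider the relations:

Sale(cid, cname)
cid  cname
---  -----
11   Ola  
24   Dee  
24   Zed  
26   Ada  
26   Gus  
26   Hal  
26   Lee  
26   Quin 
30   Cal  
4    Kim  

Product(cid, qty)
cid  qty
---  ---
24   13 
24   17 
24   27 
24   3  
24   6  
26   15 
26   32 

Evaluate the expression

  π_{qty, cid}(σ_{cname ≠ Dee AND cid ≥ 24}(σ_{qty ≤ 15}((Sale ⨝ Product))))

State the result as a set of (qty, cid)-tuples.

Natural join on cid: {(24, Dee, 13), (24, Dee, 17), (24, Dee, 27), (24, Dee, 3), (24, Dee, 6), (24, Zed, 13), (24, Zed, 17), (24, Zed, 27), (24, Zed, 3), (24, Zed, 6), (26, Ada, 15), (26, Ada, 32), (26, Gus, 15), (26, Gus, 32), (26, Hal, 15), (26, Hal, 32), (26, Lee, 15), (26, Lee, 32), (26, Quin, 15), (26, Quin, 32)}
σ[qty ≤ 15]: keep tuples satisfying qty ≤ 15 → {(24, Dee, 13), (24, Dee, 3), (24, Dee, 6), (24, Zed, 13), (24, Zed, 3), (24, Zed, 6), (26, Ada, 15), (26, Gus, 15), (26, Hal, 15), (26, Lee, 15), (26, Quin, 15)}
σ[cname ≠ Dee AND cid ≥ 24]: keep tuples satisfying cname ≠ Dee AND cid ≥ 24 → {(24, Zed, 13), (24, Zed, 3), (24, Zed, 6), (26, Ada, 15), (26, Gus, 15), (26, Hal, 15), (26, Lee, 15), (26, Quin, 15)}
Keep only column(s) qty, cid (4 duplicate(s) eliminated): {(13, 24), (15, 26), (3, 24), (6, 24)}

{(13, 24), (15, 26), (3, 24), (6, 24)}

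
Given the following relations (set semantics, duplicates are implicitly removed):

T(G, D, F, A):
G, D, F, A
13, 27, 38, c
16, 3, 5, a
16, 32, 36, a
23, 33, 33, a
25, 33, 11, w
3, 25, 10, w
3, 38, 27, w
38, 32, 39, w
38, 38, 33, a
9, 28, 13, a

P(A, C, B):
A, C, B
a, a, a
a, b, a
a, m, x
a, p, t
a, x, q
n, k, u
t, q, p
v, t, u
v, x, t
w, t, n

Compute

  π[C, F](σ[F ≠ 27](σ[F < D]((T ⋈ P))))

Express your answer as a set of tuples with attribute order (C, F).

{(a, 13), (a, 33), (b, 13), (b, 33), (m, 13), (m, 33), (p, 13), (p, 33), (t, 10), (t, 11), (x, 13), (x, 33)}

T ⋈ P (natural join on A): {(16, 3, 5, a, a, a), (16, 3, 5, a, b, a), (16, 3, 5, a, m, x), (16, 3, 5, a, p, t), (16, 3, 5, a, x, q), (16, 32, 36, a, a, a), (16, 32, 36, a, b, a), (16, 32, 36, a, m, x), (16, 32, 36, a, p, t), (16, 32, 36, a, x, q), (23, 33, 33, a, a, a), (23, 33, 33, a, b, a), (23, 33, 33, a, m, x), (23, 33, 33, a, p, t), (23, 33, 33, a, x, q), (25, 33, 11, w, t, n), (3, 25, 10, w, t, n), (3, 38, 27, w, t, n), (38, 32, 39, w, t, n), (38, 38, 33, a, a, a), (38, 38, 33, a, b, a), (38, 38, 33, a, m, x), (38, 38, 33, a, p, t), (38, 38, 33, a, x, q), (9, 28, 13, a, a, a), (9, 28, 13, a, b, a), (9, 28, 13, a, m, x), (9, 28, 13, a, p, t), (9, 28, 13, a, x, q)}
Filtering on F < D leaves {(25, 33, 11, w, t, n), (3, 25, 10, w, t, n), (3, 38, 27, w, t, n), (38, 38, 33, a, a, a), (38, 38, 33, a, b, a), (38, 38, 33, a, m, x), (38, 38, 33, a, p, t), (38, 38, 33, a, x, q), (9, 28, 13, a, a, a), (9, 28, 13, a, b, a), (9, 28, 13, a, m, x), (9, 28, 13, a, p, t), (9, 28, 13, a, x, q)}.
Filtering on F ≠ 27 leaves {(25, 33, 11, w, t, n), (3, 25, 10, w, t, n), (38, 38, 33, a, a, a), (38, 38, 33, a, b, a), (38, 38, 33, a, m, x), (38, 38, 33, a, p, t), (38, 38, 33, a, x, q), (9, 28, 13, a, a, a), (9, 28, 13, a, b, a), (9, 28, 13, a, m, x), (9, 28, 13, a, p, t), (9, 28, 13, a, x, q)}.
Keep only column(s) C, F: {(a, 13), (a, 33), (b, 13), (b, 33), (m, 13), (m, 33), (p, 13), (p, 33), (t, 10), (t, 11), (x, 13), (x, 33)}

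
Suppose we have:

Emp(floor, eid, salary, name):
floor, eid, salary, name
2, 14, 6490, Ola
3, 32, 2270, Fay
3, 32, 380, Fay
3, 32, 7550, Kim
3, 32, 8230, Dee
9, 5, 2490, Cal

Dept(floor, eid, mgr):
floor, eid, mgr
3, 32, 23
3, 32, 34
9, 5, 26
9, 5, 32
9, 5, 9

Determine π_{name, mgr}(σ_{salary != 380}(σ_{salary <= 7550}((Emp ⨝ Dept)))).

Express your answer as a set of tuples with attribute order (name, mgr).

{(Cal, 26), (Cal, 32), (Cal, 9), (Fay, 23), (Fay, 34), (Kim, 23), (Kim, 34)}

Joining Emp and Dept on floor, eid yields {(3, 32, 2270, Fay, 23), (3, 32, 2270, Fay, 34), (3, 32, 380, Fay, 23), (3, 32, 380, Fay, 34), (3, 32, 7550, Kim, 23), (3, 32, 7550, Kim, 34), (3, 32, 8230, Dee, 23), (3, 32, 8230, Dee, 34), (9, 5, 2490, Cal, 26), (9, 5, 2490, Cal, 32), (9, 5, 2490, Cal, 9)}.
Filtering on salary <= 7550 leaves {(3, 32, 2270, Fay, 23), (3, 32, 2270, Fay, 34), (3, 32, 380, Fay, 23), (3, 32, 380, Fay, 34), (3, 32, 7550, Kim, 23), (3, 32, 7550, Kim, 34), (9, 5, 2490, Cal, 26), (9, 5, 2490, Cal, 32), (9, 5, 2490, Cal, 9)}.
Filtering on salary != 380 leaves {(3, 32, 2270, Fay, 23), (3, 32, 2270, Fay, 34), (3, 32, 7550, Kim, 23), (3, 32, 7550, Kim, 34), (9, 5, 2490, Cal, 26), (9, 5, 2490, Cal, 32), (9, 5, 2490, Cal, 9)}.
Keep only column(s) name, mgr: {(Cal, 26), (Cal, 32), (Cal, 9), (Fay, 23), (Fay, 34), (Kim, 23), (Kim, 34)}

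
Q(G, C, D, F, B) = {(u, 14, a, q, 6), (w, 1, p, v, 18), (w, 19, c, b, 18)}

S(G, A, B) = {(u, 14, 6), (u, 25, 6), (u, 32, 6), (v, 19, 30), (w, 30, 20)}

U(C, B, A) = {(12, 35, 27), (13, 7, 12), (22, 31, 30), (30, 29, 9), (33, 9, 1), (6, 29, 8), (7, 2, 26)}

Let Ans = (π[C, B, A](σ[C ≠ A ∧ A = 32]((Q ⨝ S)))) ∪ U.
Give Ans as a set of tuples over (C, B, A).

{(12, 35, 27), (13, 7, 12), (14, 6, 32), (22, 31, 30), (30, 29, 9), (33, 9, 1), (6, 29, 8), (7, 2, 26)}

Natural join on G, B: {(u, 14, a, q, 6, 14), (u, 14, a, q, 6, 25), (u, 14, a, q, 6, 32)}
Filtering on C ≠ A ∧ A = 32 leaves {(u, 14, a, q, 6, 32)}.
Keep only column(s) C, B, A: {(14, 6, 32)}
Set union of the two operands is {(12, 35, 27), (13, 7, 12), (14, 6, 32), (22, 31, 30), (30, 29, 9), (33, 9, 1), (6, 29, 8), (7, 2, 26)}.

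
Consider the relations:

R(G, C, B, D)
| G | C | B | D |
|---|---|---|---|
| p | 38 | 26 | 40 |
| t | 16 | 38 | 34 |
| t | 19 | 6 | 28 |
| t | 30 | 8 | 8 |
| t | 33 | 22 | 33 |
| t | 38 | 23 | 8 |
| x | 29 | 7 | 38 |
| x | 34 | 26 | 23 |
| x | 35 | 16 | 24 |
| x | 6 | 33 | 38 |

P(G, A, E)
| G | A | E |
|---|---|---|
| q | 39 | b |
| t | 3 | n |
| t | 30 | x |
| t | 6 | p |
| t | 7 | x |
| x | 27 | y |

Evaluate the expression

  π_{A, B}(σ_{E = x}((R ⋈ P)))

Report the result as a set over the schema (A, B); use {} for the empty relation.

Natural join on G: {(t, 16, 38, 34, 3, n), (t, 16, 38, 34, 30, x), (t, 16, 38, 34, 6, p), (t, 16, 38, 34, 7, x), (t, 19, 6, 28, 3, n), (t, 19, 6, 28, 30, x), (t, 19, 6, 28, 6, p), (t, 19, 6, 28, 7, x), (t, 30, 8, 8, 3, n), (t, 30, 8, 8, 30, x), (t, 30, 8, 8, 6, p), (t, 30, 8, 8, 7, x), (t, 33, 22, 33, 3, n), (t, 33, 22, 33, 30, x), (t, 33, 22, 33, 6, p), (t, 33, 22, 33, 7, x), (t, 38, 23, 8, 3, n), (t, 38, 23, 8, 30, x), (t, 38, 23, 8, 6, p), (t, 38, 23, 8, 7, x), (x, 29, 7, 38, 27, y), (x, 34, 26, 23, 27, y), (x, 35, 16, 24, 27, y), (x, 6, 33, 38, 27, y)}
Filtering on E = x leaves {(t, 16, 38, 34, 30, x), (t, 16, 38, 34, 7, x), (t, 19, 6, 28, 30, x), (t, 19, 6, 28, 7, x), (t, 30, 8, 8, 30, x), (t, 30, 8, 8, 7, x), (t, 33, 22, 33, 30, x), (t, 33, 22, 33, 7, x), (t, 38, 23, 8, 30, x), (t, 38, 23, 8, 7, x)}.
Keep only column(s) A, B: {(30, 22), (30, 23), (30, 38), (30, 6), (30, 8), (7, 22), (7, 23), (7, 38), (7, 6), (7, 8)}

{(30, 22), (30, 23), (30, 38), (30, 6), (30, 8), (7, 22), (7, 23), (7, 38), (7, 6), (7, 8)}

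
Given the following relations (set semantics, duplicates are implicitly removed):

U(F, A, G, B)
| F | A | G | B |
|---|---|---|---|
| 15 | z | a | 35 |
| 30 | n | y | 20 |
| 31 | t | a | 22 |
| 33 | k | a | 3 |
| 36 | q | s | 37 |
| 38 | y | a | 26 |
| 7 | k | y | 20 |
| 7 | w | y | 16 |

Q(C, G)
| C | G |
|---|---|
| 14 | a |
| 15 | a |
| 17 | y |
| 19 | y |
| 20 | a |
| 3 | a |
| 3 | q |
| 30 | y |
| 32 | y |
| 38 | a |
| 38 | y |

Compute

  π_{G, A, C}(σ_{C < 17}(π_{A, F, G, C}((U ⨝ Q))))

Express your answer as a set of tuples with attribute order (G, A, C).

U ⋈ Q (natural join on G): {(15, z, a, 35, 14), (15, z, a, 35, 15), (15, z, a, 35, 20), (15, z, a, 35, 3), (15, z, a, 35, 38), (30, n, y, 20, 17), (30, n, y, 20, 19), (30, n, y, 20, 30), (30, n, y, 20, 32), (30, n, y, 20, 38), (31, t, a, 22, 14), (31, t, a, 22, 15), (31, t, a, 22, 20), (31, t, a, 22, 3), (31, t, a, 22, 38), (33, k, a, 3, 14), (33, k, a, 3, 15), (33, k, a, 3, 20), (33, k, a, 3, 3), (33, k, a, 3, 38), (38, y, a, 26, 14), (38, y, a, 26, 15), (38, y, a, 26, 20), (38, y, a, 26, 3), (38, y, a, 26, 38), (7, k, y, 20, 17), (7, k, y, 20, 19), (7, k, y, 20, 30), (7, k, y, 20, 32), (7, k, y, 20, 38), (7, w, y, 16, 17), (7, w, y, 16, 19), (7, w, y, 16, 30), (7, w, y, 16, 32), (7, w, y, 16, 38)}
Projecting to A, F, G, C: {(k, 33, a, 14), (k, 33, a, 15), (k, 33, a, 20), (k, 33, a, 3), (k, 33, a, 38), (k, 7, y, 17), (k, 7, y, 19), (k, 7, y, 30), (k, 7, y, 32), (k, 7, y, 38), (n, 30, y, 17), (n, 30, y, 19), (n, 30, y, 30), (n, 30, y, 32), (n, 30, y, 38), (t, 31, a, 14), (t, 31, a, 15), (t, 31, a, 20), (t, 31, a, 3), (t, 31, a, 38), (w, 7, y, 17), (w, 7, y, 19), (w, 7, y, 30), (w, 7, y, 32), (w, 7, y, 38), (y, 38, a, 14), (y, 38, a, 15), (y, 38, a, 20), (y, 38, a, 3), (y, 38, a, 38), (z, 15, a, 14), (z, 15, a, 15), (z, 15, a, 20), (z, 15, a, 3), (z, 15, a, 38)}
Selection C < 17: {(k, 33, a, 14), (k, 33, a, 15), (k, 33, a, 3), (t, 31, a, 14), (t, 31, a, 15), (t, 31, a, 3), (y, 38, a, 14), (y, 38, a, 15), (y, 38, a, 3), (z, 15, a, 14), (z, 15, a, 15), (z, 15, a, 3)}
Projecting to G, A, C: {(a, k, 14), (a, k, 15), (a, k, 3), (a, t, 14), (a, t, 15), (a, t, 3), (a, y, 14), (a, y, 15), (a, y, 3), (a, z, 14), (a, z, 15), (a, z, 3)}

{(a, k, 14), (a, k, 15), (a, k, 3), (a, t, 14), (a, t, 15), (a, t, 3), (a, y, 14), (a, y, 15), (a, y, 3), (a, z, 14), (a, z, 15), (a, z, 3)}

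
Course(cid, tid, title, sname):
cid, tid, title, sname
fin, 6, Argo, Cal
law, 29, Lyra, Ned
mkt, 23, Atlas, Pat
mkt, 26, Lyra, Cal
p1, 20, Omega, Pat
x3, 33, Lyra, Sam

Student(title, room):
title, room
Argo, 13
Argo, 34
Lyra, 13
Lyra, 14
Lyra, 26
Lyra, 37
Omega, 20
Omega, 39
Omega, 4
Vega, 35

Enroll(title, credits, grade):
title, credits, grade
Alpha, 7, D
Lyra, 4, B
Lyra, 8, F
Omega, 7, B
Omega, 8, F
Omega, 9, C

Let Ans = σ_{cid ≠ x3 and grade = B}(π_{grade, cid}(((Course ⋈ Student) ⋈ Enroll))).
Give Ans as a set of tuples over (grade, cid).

{(B, law), (B, mkt), (B, p1)}

Joining Course and Student on title yields {(fin, 6, Argo, Cal, 13), (fin, 6, Argo, Cal, 34), (law, 29, Lyra, Ned, 13), (law, 29, Lyra, Ned, 14), (law, 29, Lyra, Ned, 26), (law, 29, Lyra, Ned, 37), (mkt, 26, Lyra, Cal, 13), (mkt, 26, Lyra, Cal, 14), (mkt, 26, Lyra, Cal, 26), (mkt, 26, Lyra, Cal, 37), (p1, 20, Omega, Pat, 20), (p1, 20, Omega, Pat, 39), (p1, 20, Omega, Pat, 4), (x3, 33, Lyra, Sam, 13), (x3, 33, Lyra, Sam, 14), (x3, 33, Lyra, Sam, 26), (x3, 33, Lyra, Sam, 37)}.
Joining (Course ⋈ Student) and Enroll on title yields {(law, 29, Lyra, Ned, 13, 4, B), (law, 29, Lyra, Ned, 13, 8, F), (law, 29, Lyra, Ned, 14, 4, B), (law, 29, Lyra, Ned, 14, 8, F), (law, 29, Lyra, Ned, 26, 4, B), (law, 29, Lyra, Ned, 26, 8, F), (law, 29, Lyra, Ned, 37, 4, B), (law, 29, Lyra, Ned, 37, 8, F), (mkt, 26, Lyra, Cal, 13, 4, B), (mkt, 26, Lyra, Cal, 13, 8, F), (mkt, 26, Lyra, Cal, 14, 4, B), (mkt, 26, Lyra, Cal, 14, 8, F), (mkt, 26, Lyra, Cal, 26, 4, B), (mkt, 26, Lyra, Cal, 26, 8, F), (mkt, 26, Lyra, Cal, 37, 4, B), (mkt, 26, Lyra, Cal, 37, 8, F), (p1, 20, Omega, Pat, 20, 7, B), (p1, 20, Omega, Pat, 20, 8, F), (p1, 20, Omega, Pat, 20, 9, C), (p1, 20, Omega, Pat, 39, 7, B), (p1, 20, Omega, Pat, 39, 8, F), (p1, 20, Omega, Pat, 39, 9, C), (p1, 20, Omega, Pat, 4, 7, B), (p1, 20, Omega, Pat, 4, 8, F), (p1, 20, Omega, Pat, 4, 9, C), (x3, 33, Lyra, Sam, 13, 4, B), (x3, 33, Lyra, Sam, 13, 8, F), (x3, 33, Lyra, Sam, 14, 4, B), (x3, 33, Lyra, Sam, 14, 8, F), (x3, 33, Lyra, Sam, 26, 4, B), (x3, 33, Lyra, Sam, 26, 8, F), (x3, 33, Lyra, Sam, 37, 4, B), (x3, 33, Lyra, Sam, 37, 8, F)}.
Keep only column(s) grade, cid (24 duplicate(s) eliminated): {(B, law), (B, mkt), (B, p1), (B, x3), (C, p1), (F, law), (F, mkt), (F, p1), (F, x3)}
Apply σ_{cid ≠ x3 and grade = B}; surviving tuples: {(B, law), (B, mkt), (B, p1)}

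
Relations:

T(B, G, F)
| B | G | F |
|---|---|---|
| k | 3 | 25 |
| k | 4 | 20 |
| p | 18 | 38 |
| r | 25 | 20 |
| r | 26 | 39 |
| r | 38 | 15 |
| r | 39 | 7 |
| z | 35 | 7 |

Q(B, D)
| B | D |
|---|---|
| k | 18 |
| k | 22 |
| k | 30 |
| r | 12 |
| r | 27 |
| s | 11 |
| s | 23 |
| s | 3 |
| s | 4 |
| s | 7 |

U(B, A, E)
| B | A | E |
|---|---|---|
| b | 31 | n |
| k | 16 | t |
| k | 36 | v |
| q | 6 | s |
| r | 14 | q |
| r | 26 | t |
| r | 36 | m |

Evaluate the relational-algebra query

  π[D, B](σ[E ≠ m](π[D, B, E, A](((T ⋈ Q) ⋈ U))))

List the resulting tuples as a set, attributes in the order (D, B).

Joining T and Q on B yields {(k, 3, 25, 18), (k, 3, 25, 22), (k, 3, 25, 30), (k, 4, 20, 18), (k, 4, 20, 22), (k, 4, 20, 30), (r, 25, 20, 12), (r, 25, 20, 27), (r, 26, 39, 12), (r, 26, 39, 27), (r, 38, 15, 12), (r, 38, 15, 27), (r, 39, 7, 12), (r, 39, 7, 27)}.
Joining (T ⋈ Q) and U on B yields {(k, 3, 25, 18, 16, t), (k, 3, 25, 18, 36, v), (k, 3, 25, 22, 16, t), (k, 3, 25, 22, 36, v), (k, 3, 25, 30, 16, t), (k, 3, 25, 30, 36, v), (k, 4, 20, 18, 16, t), (k, 4, 20, 18, 36, v), (k, 4, 20, 22, 16, t), (k, 4, 20, 22, 36, v), (k, 4, 20, 30, 16, t), (k, 4, 20, 30, 36, v), (r, 25, 20, 12, 14, q), (r, 25, 20, 12, 26, t), (r, 25, 20, 12, 36, m), (r, 25, 20, 27, 14, q), (r, 25, 20, 27, 26, t), (r, 25, 20, 27, 36, m), (r, 26, 39, 12, 14, q), (r, 26, 39, 12, 26, t), (r, 26, 39, 12, 36, m), (r, 26, 39, 27, 14, q), (r, 26, 39, 27, 26, t), (r, 26, 39, 27, 36, m), (r, 38, 15, 12, 14, q), (r, 38, 15, 12, 26, t), (r, 38, 15, 12, 36, m), (r, 38, 15, 27, 14, q), (r, 38, 15, 27, 26, t), (r, 38, 15, 27, 36, m), (r, 39, 7, 12, 14, q), (r, 39, 7, 12, 26, t), (r, 39, 7, 12, 36, m), (r, 39, 7, 27, 14, q), (r, 39, 7, 27, 26, t), (r, 39, 7, 27, 36, m)}.
Projecting to D, B, E, A (24 duplicate(s) eliminated): {(12, r, m, 36), (12, r, q, 14), (12, r, t, 26), (18, k, t, 16), (18, k, v, 36), (22, k, t, 16), (22, k, v, 36), (27, r, m, 36), (27, r, q, 14), (27, r, t, 26), (30, k, t, 16), (30, k, v, 36)}
σ[E ≠ m]: keep tuples satisfying E ≠ m → {(12, r, q, 14), (12, r, t, 26), (18, k, t, 16), (18, k, v, 36), (22, k, t, 16), (22, k, v, 36), (27, r, q, 14), (27, r, t, 26), (30, k, t, 16), (30, k, v, 36)}
Projecting to D, B (5 duplicate(s) eliminated): {(12, r), (18, k), (22, k), (27, r), (30, k)}

{(12, r), (18, k), (22, k), (27, r), (30, k)}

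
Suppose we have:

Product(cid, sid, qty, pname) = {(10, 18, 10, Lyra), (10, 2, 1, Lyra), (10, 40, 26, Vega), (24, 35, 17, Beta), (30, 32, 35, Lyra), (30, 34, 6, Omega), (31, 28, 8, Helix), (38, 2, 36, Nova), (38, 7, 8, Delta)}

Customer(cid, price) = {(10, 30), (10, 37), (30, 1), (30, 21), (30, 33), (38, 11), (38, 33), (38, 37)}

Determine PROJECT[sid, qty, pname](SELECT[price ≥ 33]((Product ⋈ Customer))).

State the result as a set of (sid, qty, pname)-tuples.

Natural join on cid: {(10, 18, 10, Lyra, 30), (10, 18, 10, Lyra, 37), (10, 2, 1, Lyra, 30), (10, 2, 1, Lyra, 37), (10, 40, 26, Vega, 30), (10, 40, 26, Vega, 37), (30, 32, 35, Lyra, 1), (30, 32, 35, Lyra, 21), (30, 32, 35, Lyra, 33), (30, 34, 6, Omega, 1), (30, 34, 6, Omega, 21), (30, 34, 6, Omega, 33), (38, 2, 36, Nova, 11), (38, 2, 36, Nova, 33), (38, 2, 36, Nova, 37), (38, 7, 8, Delta, 11), (38, 7, 8, Delta, 33), (38, 7, 8, Delta, 37)}
Filtering on price ≥ 33 leaves {(10, 18, 10, Lyra, 37), (10, 2, 1, Lyra, 37), (10, 40, 26, Vega, 37), (30, 32, 35, Lyra, 33), (30, 34, 6, Omega, 33), (38, 2, 36, Nova, 33), (38, 2, 36, Nova, 37), (38, 7, 8, Delta, 33), (38, 7, 8, Delta, 37)}.
π_{sid, qty, pname} gives {(18, 10, Lyra), (2, 1, Lyra), (2, 36, Nova), (32, 35, Lyra), (34, 6, Omega), (40, 26, Vega), (7, 8, Delta)} (2 duplicate(s) eliminated).

{(18, 10, Lyra), (2, 1, Lyra), (2, 36, Nova), (32, 35, Lyra), (34, 6, Omega), (40, 26, Vega), (7, 8, Delta)}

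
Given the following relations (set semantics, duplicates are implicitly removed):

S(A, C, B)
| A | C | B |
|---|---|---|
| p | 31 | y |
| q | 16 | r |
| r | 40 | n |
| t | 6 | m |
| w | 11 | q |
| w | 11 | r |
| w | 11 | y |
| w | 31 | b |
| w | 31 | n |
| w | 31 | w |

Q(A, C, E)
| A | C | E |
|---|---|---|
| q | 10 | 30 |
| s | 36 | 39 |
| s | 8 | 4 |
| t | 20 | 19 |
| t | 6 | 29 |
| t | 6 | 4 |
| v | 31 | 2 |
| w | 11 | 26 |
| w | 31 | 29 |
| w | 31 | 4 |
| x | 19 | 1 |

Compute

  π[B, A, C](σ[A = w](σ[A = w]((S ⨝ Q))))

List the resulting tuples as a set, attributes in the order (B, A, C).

{(b, w, 31), (n, w, 31), (q, w, 11), (r, w, 11), (w, w, 31), (y, w, 11)}

S ⋈ Q (natural join on A, C): {(t, 6, m, 29), (t, 6, m, 4), (w, 11, q, 26), (w, 11, r, 26), (w, 11, y, 26), (w, 31, b, 29), (w, 31, b, 4), (w, 31, n, 29), (w, 31, n, 4), (w, 31, w, 29), (w, 31, w, 4)}
Apply σ_{A = w}; surviving tuples: {(w, 11, q, 26), (w, 11, r, 26), (w, 11, y, 26), (w, 31, b, 29), (w, 31, b, 4), (w, 31, n, 29), (w, 31, n, 4), (w, 31, w, 29), (w, 31, w, 4)}
Apply σ_{A = w}; surviving tuples: {(w, 11, q, 26), (w, 11, r, 26), (w, 11, y, 26), (w, 31, b, 29), (w, 31, b, 4), (w, 31, n, 29), (w, 31, n, 4), (w, 31, w, 29), (w, 31, w, 4)}
Projecting to B, A, C (3 duplicate(s) eliminated): {(b, w, 31), (n, w, 31), (q, w, 11), (r, w, 11), (w, w, 31), (y, w, 11)}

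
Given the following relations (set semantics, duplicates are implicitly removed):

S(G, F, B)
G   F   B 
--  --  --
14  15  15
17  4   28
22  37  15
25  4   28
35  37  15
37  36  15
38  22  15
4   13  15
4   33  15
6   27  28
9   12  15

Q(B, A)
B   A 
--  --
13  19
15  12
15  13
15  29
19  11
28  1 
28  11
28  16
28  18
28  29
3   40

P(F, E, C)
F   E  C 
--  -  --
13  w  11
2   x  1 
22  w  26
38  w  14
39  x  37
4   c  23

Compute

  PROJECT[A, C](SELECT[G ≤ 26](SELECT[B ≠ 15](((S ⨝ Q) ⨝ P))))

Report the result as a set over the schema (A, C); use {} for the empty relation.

Joining S and Q on B yields {(14, 15, 15, 12), (14, 15, 15, 13), (14, 15, 15, 29), (17, 4, 28, 1), (17, 4, 28, 11), (17, 4, 28, 16), (17, 4, 28, 18), (17, 4, 28, 29), (22, 37, 15, 12), (22, 37, 15, 13), (22, 37, 15, 29), (25, 4, 28, 1), (25, 4, 28, 11), (25, 4, 28, 16), (25, 4, 28, 18), (25, 4, 28, 29), (35, 37, 15, 12), (35, 37, 15, 13), (35, 37, 15, 29), (37, 36, 15, 12), (37, 36, 15, 13), (37, 36, 15, 29), (38, 22, 15, 12), (38, 22, 15, 13), (38, 22, 15, 29), (4, 13, 15, 12), (4, 13, 15, 13), (4, 13, 15, 29), (4, 33, 15, 12), (4, 33, 15, 13), (4, 33, 15, 29), (6, 27, 28, 1), (6, 27, 28, 11), (6, 27, 28, 16), (6, 27, 28, 18), (6, 27, 28, 29), (9, 12, 15, 12), (9, 12, 15, 13), (9, 12, 15, 29)}.
Joining (S ⨝ Q) and P on F yields {(17, 4, 28, 1, c, 23), (17, 4, 28, 11, c, 23), (17, 4, 28, 16, c, 23), (17, 4, 28, 18, c, 23), (17, 4, 28, 29, c, 23), (25, 4, 28, 1, c, 23), (25, 4, 28, 11, c, 23), (25, 4, 28, 16, c, 23), (25, 4, 28, 18, c, 23), (25, 4, 28, 29, c, 23), (38, 22, 15, 12, w, 26), (38, 22, 15, 13, w, 26), (38, 22, 15, 29, w, 26), (4, 13, 15, 12, w, 11), (4, 13, 15, 13, w, 11), (4, 13, 15, 29, w, 11)}.
Selection B ≠ 15: {(17, 4, 28, 1, c, 23), (17, 4, 28, 11, c, 23), (17, 4, 28, 16, c, 23), (17, 4, 28, 18, c, 23), (17, 4, 28, 29, c, 23), (25, 4, 28, 1, c, 23), (25, 4, 28, 11, c, 23), (25, 4, 28, 16, c, 23), (25, 4, 28, 18, c, 23), (25, 4, 28, 29, c, 23)}
Selection G ≤ 26: {(17, 4, 28, 1, c, 23), (17, 4, 28, 11, c, 23), (17, 4, 28, 16, c, 23), (17, 4, 28, 18, c, 23), (17, 4, 28, 29, c, 23), (25, 4, 28, 1, c, 23), (25, 4, 28, 11, c, 23), (25, 4, 28, 16, c, 23), (25, 4, 28, 18, c, 23), (25, 4, 28, 29, c, 23)}
Projecting to A, C (5 duplicate(s) eliminated): {(1, 23), (11, 23), (16, 23), (18, 23), (29, 23)}

{(1, 23), (11, 23), (16, 23), (18, 23), (29, 23)}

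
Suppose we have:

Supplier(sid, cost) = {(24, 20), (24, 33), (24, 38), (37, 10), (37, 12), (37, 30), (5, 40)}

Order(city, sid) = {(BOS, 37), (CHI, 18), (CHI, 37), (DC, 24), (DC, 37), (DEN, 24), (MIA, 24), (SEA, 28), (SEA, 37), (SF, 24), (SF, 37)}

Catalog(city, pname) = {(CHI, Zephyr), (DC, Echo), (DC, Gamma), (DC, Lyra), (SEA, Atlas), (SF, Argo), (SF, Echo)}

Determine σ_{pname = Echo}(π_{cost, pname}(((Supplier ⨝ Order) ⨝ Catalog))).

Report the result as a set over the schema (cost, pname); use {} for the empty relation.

{(10, Echo), (12, Echo), (20, Echo), (30, Echo), (33, Echo), (38, Echo)}

Joining Supplier and Order on sid yields {(24, 20, DC), (24, 20, DEN), (24, 20, MIA), (24, 20, SF), (24, 33, DC), (24, 33, DEN), (24, 33, MIA), (24, 33, SF), (24, 38, DC), (24, 38, DEN), (24, 38, MIA), (24, 38, SF), (37, 10, BOS), (37, 10, CHI), (37, 10, DC), (37, 10, SEA), (37, 10, SF), (37, 12, BOS), (37, 12, CHI), (37, 12, DC), (37, 12, SEA), (37, 12, SF), (37, 30, BOS), (37, 30, CHI), (37, 30, DC), (37, 30, SEA), (37, 30, SF)}.
Joining (Supplier ⨝ Order) and Catalog on city yields {(24, 20, DC, Echo), (24, 20, DC, Gamma), (24, 20, DC, Lyra), (24, 20, SF, Argo), (24, 20, SF, Echo), (24, 33, DC, Echo), (24, 33, DC, Gamma), (24, 33, DC, Lyra), (24, 33, SF, Argo), (24, 33, SF, Echo), (24, 38, DC, Echo), (24, 38, DC, Gamma), (24, 38, DC, Lyra), (24, 38, SF, Argo), (24, 38, SF, Echo), (37, 10, CHI, Zephyr), (37, 10, DC, Echo), (37, 10, DC, Gamma), (37, 10, DC, Lyra), (37, 10, SEA, Atlas), (37, 10, SF, Argo), (37, 10, SF, Echo), (37, 12, CHI, Zephyr), (37, 12, DC, Echo), (37, 12, DC, Gamma), (37, 12, DC, Lyra), (37, 12, SEA, Atlas), (37, 12, SF, Argo), (37, 12, SF, Echo), (37, 30, CHI, Zephyr), (37, 30, DC, Echo), (37, 30, DC, Gamma), (37, 30, DC, Lyra), (37, 30, SEA, Atlas), (37, 30, SF, Argo), (37, 30, SF, Echo)}.
π_{cost, pname} gives {(10, Argo), (10, Atlas), (10, Echo), (10, Gamma), (10, Lyra), (10, Zephyr), (12, Argo), (12, Atlas), (12, Echo), (12, Gamma), (12, Lyra), (12, Zephyr), (20, Argo), (20, Echo), (20, Gamma), (20, Lyra), (30, Argo), (30, Atlas), (30, Echo), (30, Gamma), (30, Lyra), (30, Zephyr), (33, Argo), (33, Echo), (33, Gamma), (33, Lyra), (38, Argo), (38, Echo), (38, Gamma), (38, Lyra)} (6 duplicate(s) eliminated).
Apply σ_{pname = Echo}; surviving tuples: {(10, Echo), (12, Echo), (20, Echo), (30, Echo), (33, Echo), (38, Echo)}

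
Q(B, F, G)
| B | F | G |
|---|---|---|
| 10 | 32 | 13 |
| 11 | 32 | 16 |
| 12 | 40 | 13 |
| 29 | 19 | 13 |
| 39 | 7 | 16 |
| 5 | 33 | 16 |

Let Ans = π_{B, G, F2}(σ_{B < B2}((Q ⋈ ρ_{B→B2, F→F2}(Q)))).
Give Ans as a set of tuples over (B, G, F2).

{(10, 13, 19), (10, 13, 40), (11, 16, 7), (12, 13, 19), (5, 16, 32), (5, 16, 7)}

ρ[B→B2, F→F2]: schema becomes (B2, F2, G); tuples unchanged.
Joining Q and ρ_{B→B2, F→F2}(Q) on G yields {(10, 32, 13, 10, 32), (10, 32, 13, 12, 40), (10, 32, 13, 29, 19), (11, 32, 16, 11, 32), (11, 32, 16, 39, 7), (11, 32, 16, 5, 33), (12, 40, 13, 10, 32), (12, 40, 13, 12, 40), (12, 40, 13, 29, 19), (29, 19, 13, 10, 32), (29, 19, 13, 12, 40), (29, 19, 13, 29, 19), (39, 7, 16, 11, 32), (39, 7, 16, 39, 7), (39, 7, 16, 5, 33), (5, 33, 16, 11, 32), (5, 33, 16, 39, 7), (5, 33, 16, 5, 33)}.
Apply σ_{B < B2}; surviving tuples: {(10, 32, 13, 12, 40), (10, 32, 13, 29, 19), (11, 32, 16, 39, 7), (12, 40, 13, 29, 19), (5, 33, 16, 11, 32), (5, 33, 16, 39, 7)}
Keep only column(s) B, G, F2: {(10, 13, 19), (10, 13, 40), (11, 16, 7), (12, 13, 19), (5, 16, 32), (5, 16, 7)}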